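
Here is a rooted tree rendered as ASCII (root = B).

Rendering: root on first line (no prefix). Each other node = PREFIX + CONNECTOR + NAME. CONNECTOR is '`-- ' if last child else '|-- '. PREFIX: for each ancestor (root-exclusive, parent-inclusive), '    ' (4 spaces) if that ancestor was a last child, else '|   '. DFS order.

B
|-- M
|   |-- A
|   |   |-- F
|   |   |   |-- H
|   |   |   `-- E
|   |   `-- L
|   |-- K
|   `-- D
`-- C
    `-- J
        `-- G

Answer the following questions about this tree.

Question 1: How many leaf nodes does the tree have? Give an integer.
Answer: 6

Derivation:
Leaves (nodes with no children): D, E, G, H, K, L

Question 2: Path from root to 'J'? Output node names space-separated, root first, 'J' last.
Walk down from root: B -> C -> J

Answer: B C J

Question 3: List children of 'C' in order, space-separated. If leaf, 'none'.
Node C's children (from adjacency): J

Answer: J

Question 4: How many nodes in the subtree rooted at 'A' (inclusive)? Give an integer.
Subtree rooted at A contains: A, E, F, H, L
Count = 5

Answer: 5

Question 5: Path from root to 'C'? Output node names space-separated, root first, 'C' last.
Walk down from root: B -> C

Answer: B C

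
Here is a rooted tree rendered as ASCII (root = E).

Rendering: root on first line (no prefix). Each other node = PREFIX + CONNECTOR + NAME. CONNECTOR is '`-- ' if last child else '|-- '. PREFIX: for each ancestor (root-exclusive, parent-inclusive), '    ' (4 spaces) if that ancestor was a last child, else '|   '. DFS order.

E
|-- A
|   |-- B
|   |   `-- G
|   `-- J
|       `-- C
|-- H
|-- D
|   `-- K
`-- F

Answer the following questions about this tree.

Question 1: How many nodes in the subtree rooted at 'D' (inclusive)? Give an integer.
Subtree rooted at D contains: D, K
Count = 2

Answer: 2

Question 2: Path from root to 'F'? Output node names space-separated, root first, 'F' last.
Answer: E F

Derivation:
Walk down from root: E -> F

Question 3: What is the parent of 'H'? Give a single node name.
Scan adjacency: H appears as child of E

Answer: E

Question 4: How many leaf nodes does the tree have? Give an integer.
Answer: 5

Derivation:
Leaves (nodes with no children): C, F, G, H, K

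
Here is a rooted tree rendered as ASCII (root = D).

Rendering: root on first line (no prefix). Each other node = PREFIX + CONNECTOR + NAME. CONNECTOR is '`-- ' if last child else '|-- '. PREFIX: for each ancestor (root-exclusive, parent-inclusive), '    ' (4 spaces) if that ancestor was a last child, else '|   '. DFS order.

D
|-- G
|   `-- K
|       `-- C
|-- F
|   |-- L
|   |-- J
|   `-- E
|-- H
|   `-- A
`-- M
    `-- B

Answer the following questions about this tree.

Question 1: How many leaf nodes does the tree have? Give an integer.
Leaves (nodes with no children): A, B, C, E, J, L

Answer: 6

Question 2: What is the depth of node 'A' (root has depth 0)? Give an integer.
Path from root to A: D -> H -> A
Depth = number of edges = 2

Answer: 2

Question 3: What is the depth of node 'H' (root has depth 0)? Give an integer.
Path from root to H: D -> H
Depth = number of edges = 1

Answer: 1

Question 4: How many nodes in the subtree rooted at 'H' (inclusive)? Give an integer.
Answer: 2

Derivation:
Subtree rooted at H contains: A, H
Count = 2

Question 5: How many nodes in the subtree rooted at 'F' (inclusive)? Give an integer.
Subtree rooted at F contains: E, F, J, L
Count = 4

Answer: 4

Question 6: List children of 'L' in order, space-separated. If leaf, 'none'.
Node L's children (from adjacency): (leaf)

Answer: none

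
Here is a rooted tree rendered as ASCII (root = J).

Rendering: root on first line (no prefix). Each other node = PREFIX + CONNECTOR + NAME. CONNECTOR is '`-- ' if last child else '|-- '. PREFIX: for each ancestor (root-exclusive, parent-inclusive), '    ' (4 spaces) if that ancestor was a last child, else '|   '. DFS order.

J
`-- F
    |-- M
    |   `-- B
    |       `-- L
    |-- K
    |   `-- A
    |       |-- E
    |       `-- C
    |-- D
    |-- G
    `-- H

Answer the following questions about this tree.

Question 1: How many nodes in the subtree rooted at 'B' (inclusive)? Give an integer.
Subtree rooted at B contains: B, L
Count = 2

Answer: 2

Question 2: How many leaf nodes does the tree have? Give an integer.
Leaves (nodes with no children): C, D, E, G, H, L

Answer: 6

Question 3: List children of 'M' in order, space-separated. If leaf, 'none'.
Answer: B

Derivation:
Node M's children (from adjacency): B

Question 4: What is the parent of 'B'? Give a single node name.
Answer: M

Derivation:
Scan adjacency: B appears as child of M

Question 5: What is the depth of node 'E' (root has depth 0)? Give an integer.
Answer: 4

Derivation:
Path from root to E: J -> F -> K -> A -> E
Depth = number of edges = 4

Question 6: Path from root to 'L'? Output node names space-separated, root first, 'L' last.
Answer: J F M B L

Derivation:
Walk down from root: J -> F -> M -> B -> L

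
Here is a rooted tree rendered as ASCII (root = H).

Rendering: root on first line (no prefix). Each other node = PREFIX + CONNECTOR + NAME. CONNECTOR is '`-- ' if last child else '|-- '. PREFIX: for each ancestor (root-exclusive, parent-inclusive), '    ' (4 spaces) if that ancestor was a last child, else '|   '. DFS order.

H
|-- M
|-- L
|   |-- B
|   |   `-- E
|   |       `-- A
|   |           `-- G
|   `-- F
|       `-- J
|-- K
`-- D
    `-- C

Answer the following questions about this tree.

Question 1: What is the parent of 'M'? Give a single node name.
Scan adjacency: M appears as child of H

Answer: H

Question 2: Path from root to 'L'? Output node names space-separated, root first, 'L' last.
Answer: H L

Derivation:
Walk down from root: H -> L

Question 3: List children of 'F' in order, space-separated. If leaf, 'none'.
Answer: J

Derivation:
Node F's children (from adjacency): J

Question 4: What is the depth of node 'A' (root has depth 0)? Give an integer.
Path from root to A: H -> L -> B -> E -> A
Depth = number of edges = 4

Answer: 4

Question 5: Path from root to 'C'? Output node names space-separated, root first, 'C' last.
Walk down from root: H -> D -> C

Answer: H D C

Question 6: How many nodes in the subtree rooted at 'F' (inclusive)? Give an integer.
Subtree rooted at F contains: F, J
Count = 2

Answer: 2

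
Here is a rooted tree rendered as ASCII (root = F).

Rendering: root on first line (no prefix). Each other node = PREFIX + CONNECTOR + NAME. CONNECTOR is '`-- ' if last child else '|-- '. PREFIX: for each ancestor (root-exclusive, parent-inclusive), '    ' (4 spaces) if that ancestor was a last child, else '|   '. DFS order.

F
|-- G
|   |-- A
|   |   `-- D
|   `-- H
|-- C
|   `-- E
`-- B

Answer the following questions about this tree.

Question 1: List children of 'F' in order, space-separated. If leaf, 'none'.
Answer: G C B

Derivation:
Node F's children (from adjacency): G, C, B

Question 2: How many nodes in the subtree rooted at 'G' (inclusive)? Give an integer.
Subtree rooted at G contains: A, D, G, H
Count = 4

Answer: 4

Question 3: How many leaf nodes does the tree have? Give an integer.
Answer: 4

Derivation:
Leaves (nodes with no children): B, D, E, H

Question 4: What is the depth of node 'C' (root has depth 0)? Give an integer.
Answer: 1

Derivation:
Path from root to C: F -> C
Depth = number of edges = 1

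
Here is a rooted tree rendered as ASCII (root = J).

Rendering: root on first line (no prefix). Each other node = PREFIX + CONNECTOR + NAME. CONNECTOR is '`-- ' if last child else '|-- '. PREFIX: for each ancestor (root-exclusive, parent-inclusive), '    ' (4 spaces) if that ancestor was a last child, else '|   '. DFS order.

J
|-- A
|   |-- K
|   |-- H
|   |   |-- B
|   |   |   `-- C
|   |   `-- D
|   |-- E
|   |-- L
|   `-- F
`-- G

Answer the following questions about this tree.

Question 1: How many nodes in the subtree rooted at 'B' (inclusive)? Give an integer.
Subtree rooted at B contains: B, C
Count = 2

Answer: 2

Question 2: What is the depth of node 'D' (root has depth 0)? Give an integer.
Answer: 3

Derivation:
Path from root to D: J -> A -> H -> D
Depth = number of edges = 3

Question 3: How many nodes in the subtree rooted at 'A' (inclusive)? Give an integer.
Subtree rooted at A contains: A, B, C, D, E, F, H, K, L
Count = 9

Answer: 9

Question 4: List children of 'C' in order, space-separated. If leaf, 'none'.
Answer: none

Derivation:
Node C's children (from adjacency): (leaf)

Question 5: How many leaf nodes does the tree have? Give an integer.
Leaves (nodes with no children): C, D, E, F, G, K, L

Answer: 7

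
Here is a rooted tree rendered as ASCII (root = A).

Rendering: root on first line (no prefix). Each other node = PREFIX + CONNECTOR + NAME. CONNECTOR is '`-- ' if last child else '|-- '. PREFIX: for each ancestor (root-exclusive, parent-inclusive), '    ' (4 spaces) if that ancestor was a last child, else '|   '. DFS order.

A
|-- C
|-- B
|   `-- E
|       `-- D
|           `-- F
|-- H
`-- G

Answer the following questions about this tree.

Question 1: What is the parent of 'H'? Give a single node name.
Answer: A

Derivation:
Scan adjacency: H appears as child of A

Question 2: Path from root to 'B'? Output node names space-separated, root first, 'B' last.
Answer: A B

Derivation:
Walk down from root: A -> B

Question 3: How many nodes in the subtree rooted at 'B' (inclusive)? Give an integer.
Answer: 4

Derivation:
Subtree rooted at B contains: B, D, E, F
Count = 4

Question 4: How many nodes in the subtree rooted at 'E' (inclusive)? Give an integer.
Subtree rooted at E contains: D, E, F
Count = 3

Answer: 3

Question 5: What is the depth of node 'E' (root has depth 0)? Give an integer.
Answer: 2

Derivation:
Path from root to E: A -> B -> E
Depth = number of edges = 2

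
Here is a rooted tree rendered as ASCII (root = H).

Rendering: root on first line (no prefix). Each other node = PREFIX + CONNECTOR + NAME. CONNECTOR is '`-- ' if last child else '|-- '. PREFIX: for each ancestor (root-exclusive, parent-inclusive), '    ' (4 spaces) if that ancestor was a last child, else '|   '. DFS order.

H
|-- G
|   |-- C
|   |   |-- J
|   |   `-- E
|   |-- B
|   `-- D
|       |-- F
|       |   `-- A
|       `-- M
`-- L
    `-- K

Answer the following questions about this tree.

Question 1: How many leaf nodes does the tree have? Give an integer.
Leaves (nodes with no children): A, B, E, J, K, M

Answer: 6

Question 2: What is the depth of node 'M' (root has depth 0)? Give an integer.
Answer: 3

Derivation:
Path from root to M: H -> G -> D -> M
Depth = number of edges = 3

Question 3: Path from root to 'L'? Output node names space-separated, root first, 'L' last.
Answer: H L

Derivation:
Walk down from root: H -> L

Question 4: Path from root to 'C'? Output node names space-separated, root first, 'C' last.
Walk down from root: H -> G -> C

Answer: H G C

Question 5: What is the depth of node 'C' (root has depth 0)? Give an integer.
Answer: 2

Derivation:
Path from root to C: H -> G -> C
Depth = number of edges = 2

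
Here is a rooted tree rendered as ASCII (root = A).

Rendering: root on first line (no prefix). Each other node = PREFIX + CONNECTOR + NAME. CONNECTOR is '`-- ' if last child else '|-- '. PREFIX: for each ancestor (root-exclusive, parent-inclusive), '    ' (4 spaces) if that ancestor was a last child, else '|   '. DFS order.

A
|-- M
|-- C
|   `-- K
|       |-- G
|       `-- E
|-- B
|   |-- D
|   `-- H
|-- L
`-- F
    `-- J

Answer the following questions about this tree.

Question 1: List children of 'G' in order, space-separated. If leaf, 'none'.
Node G's children (from adjacency): (leaf)

Answer: none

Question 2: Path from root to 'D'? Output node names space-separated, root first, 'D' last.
Answer: A B D

Derivation:
Walk down from root: A -> B -> D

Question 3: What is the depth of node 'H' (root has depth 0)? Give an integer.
Path from root to H: A -> B -> H
Depth = number of edges = 2

Answer: 2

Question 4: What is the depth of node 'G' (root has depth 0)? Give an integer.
Path from root to G: A -> C -> K -> G
Depth = number of edges = 3

Answer: 3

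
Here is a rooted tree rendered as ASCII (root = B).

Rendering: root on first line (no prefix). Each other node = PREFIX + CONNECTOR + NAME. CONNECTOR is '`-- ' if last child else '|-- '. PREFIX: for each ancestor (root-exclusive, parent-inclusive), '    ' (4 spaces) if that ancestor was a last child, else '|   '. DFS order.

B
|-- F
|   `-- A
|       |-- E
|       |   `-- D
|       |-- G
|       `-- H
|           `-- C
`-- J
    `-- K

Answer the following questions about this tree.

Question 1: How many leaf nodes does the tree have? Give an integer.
Answer: 4

Derivation:
Leaves (nodes with no children): C, D, G, K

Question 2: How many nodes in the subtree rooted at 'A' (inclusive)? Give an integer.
Answer: 6

Derivation:
Subtree rooted at A contains: A, C, D, E, G, H
Count = 6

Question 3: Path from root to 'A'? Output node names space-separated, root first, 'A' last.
Answer: B F A

Derivation:
Walk down from root: B -> F -> A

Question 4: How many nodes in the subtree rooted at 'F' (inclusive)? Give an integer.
Answer: 7

Derivation:
Subtree rooted at F contains: A, C, D, E, F, G, H
Count = 7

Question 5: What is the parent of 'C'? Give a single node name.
Scan adjacency: C appears as child of H

Answer: H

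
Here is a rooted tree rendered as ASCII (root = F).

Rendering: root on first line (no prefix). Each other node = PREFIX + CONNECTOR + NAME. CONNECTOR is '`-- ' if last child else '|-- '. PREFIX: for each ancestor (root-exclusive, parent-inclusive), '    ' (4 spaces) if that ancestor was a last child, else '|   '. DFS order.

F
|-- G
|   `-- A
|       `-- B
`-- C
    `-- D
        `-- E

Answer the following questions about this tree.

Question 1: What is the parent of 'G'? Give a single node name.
Answer: F

Derivation:
Scan adjacency: G appears as child of F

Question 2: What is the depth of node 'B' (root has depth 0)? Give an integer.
Path from root to B: F -> G -> A -> B
Depth = number of edges = 3

Answer: 3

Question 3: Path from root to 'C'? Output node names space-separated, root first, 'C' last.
Answer: F C

Derivation:
Walk down from root: F -> C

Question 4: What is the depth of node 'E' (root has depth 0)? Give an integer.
Path from root to E: F -> C -> D -> E
Depth = number of edges = 3

Answer: 3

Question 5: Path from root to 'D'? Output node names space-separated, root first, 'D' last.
Walk down from root: F -> C -> D

Answer: F C D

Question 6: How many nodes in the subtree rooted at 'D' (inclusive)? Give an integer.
Answer: 2

Derivation:
Subtree rooted at D contains: D, E
Count = 2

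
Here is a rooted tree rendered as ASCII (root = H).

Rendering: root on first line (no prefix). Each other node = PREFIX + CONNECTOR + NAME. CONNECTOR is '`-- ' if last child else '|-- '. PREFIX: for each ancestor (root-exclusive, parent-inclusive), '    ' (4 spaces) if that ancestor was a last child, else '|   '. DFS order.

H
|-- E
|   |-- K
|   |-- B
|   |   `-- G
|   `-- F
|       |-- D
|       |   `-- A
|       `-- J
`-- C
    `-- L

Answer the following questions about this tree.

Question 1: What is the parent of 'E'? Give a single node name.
Scan adjacency: E appears as child of H

Answer: H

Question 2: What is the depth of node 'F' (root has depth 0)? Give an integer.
Answer: 2

Derivation:
Path from root to F: H -> E -> F
Depth = number of edges = 2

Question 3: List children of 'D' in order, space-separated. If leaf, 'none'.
Answer: A

Derivation:
Node D's children (from adjacency): A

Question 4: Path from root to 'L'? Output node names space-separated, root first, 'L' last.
Walk down from root: H -> C -> L

Answer: H C L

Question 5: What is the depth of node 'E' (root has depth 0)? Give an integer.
Answer: 1

Derivation:
Path from root to E: H -> E
Depth = number of edges = 1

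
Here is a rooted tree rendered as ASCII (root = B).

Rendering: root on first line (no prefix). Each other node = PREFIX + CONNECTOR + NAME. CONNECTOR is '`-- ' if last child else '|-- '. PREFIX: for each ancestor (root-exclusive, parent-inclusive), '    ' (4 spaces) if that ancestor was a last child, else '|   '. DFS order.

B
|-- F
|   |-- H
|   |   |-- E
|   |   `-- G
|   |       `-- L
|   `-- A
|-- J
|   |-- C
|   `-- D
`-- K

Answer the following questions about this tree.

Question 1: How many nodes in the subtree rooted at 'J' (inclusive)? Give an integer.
Subtree rooted at J contains: C, D, J
Count = 3

Answer: 3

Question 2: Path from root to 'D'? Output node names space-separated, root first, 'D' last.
Walk down from root: B -> J -> D

Answer: B J D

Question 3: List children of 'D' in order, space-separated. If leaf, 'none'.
Node D's children (from adjacency): (leaf)

Answer: none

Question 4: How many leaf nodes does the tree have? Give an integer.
Leaves (nodes with no children): A, C, D, E, K, L

Answer: 6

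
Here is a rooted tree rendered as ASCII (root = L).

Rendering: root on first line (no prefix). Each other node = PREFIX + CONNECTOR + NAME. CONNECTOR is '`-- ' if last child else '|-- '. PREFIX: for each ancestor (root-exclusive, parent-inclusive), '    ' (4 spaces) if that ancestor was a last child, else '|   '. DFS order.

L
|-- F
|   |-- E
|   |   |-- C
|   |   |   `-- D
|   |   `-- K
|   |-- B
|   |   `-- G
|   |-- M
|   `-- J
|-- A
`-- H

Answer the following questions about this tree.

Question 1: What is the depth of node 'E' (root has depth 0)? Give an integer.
Path from root to E: L -> F -> E
Depth = number of edges = 2

Answer: 2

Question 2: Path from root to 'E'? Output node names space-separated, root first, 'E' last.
Walk down from root: L -> F -> E

Answer: L F E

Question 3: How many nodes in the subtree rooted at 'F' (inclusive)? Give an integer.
Answer: 9

Derivation:
Subtree rooted at F contains: B, C, D, E, F, G, J, K, M
Count = 9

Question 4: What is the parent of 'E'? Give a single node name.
Answer: F

Derivation:
Scan adjacency: E appears as child of F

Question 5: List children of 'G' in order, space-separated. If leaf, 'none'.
Node G's children (from adjacency): (leaf)

Answer: none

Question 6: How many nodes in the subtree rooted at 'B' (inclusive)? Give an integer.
Answer: 2

Derivation:
Subtree rooted at B contains: B, G
Count = 2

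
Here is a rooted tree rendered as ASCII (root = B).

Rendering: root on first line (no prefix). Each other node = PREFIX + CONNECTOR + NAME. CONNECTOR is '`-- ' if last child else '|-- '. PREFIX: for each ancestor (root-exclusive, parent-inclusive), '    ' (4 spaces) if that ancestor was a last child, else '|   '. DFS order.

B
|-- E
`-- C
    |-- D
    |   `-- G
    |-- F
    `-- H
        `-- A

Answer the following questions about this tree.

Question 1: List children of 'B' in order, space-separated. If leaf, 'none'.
Answer: E C

Derivation:
Node B's children (from adjacency): E, C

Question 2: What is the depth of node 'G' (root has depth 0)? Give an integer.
Path from root to G: B -> C -> D -> G
Depth = number of edges = 3

Answer: 3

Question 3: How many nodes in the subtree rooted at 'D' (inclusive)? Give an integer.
Answer: 2

Derivation:
Subtree rooted at D contains: D, G
Count = 2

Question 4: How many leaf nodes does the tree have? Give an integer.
Leaves (nodes with no children): A, E, F, G

Answer: 4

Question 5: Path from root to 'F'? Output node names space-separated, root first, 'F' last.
Walk down from root: B -> C -> F

Answer: B C F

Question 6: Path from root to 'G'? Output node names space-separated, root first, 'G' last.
Walk down from root: B -> C -> D -> G

Answer: B C D G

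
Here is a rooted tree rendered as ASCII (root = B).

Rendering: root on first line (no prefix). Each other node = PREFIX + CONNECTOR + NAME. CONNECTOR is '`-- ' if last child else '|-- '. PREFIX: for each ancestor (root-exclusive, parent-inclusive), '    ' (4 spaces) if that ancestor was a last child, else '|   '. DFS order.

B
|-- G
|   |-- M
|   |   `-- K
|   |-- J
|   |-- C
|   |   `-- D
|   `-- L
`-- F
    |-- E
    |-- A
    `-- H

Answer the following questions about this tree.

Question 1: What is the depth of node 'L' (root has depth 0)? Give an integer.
Answer: 2

Derivation:
Path from root to L: B -> G -> L
Depth = number of edges = 2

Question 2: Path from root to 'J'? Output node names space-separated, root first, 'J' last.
Answer: B G J

Derivation:
Walk down from root: B -> G -> J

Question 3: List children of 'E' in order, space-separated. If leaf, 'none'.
Node E's children (from adjacency): (leaf)

Answer: none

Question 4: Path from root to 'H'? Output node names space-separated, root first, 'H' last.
Walk down from root: B -> F -> H

Answer: B F H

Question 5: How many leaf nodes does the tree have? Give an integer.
Leaves (nodes with no children): A, D, E, H, J, K, L

Answer: 7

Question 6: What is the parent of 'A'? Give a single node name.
Answer: F

Derivation:
Scan adjacency: A appears as child of F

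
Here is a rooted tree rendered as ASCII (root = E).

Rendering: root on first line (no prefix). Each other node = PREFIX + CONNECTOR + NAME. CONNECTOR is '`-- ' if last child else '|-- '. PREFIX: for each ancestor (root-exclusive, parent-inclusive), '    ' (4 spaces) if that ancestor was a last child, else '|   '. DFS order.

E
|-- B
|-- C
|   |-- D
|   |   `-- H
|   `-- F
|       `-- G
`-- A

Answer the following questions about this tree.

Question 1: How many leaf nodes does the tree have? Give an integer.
Leaves (nodes with no children): A, B, G, H

Answer: 4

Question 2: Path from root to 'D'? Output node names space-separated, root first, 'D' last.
Answer: E C D

Derivation:
Walk down from root: E -> C -> D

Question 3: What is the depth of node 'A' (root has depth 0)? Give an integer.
Path from root to A: E -> A
Depth = number of edges = 1

Answer: 1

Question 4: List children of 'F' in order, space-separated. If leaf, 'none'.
Answer: G

Derivation:
Node F's children (from adjacency): G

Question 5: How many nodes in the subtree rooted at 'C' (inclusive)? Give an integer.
Subtree rooted at C contains: C, D, F, G, H
Count = 5

Answer: 5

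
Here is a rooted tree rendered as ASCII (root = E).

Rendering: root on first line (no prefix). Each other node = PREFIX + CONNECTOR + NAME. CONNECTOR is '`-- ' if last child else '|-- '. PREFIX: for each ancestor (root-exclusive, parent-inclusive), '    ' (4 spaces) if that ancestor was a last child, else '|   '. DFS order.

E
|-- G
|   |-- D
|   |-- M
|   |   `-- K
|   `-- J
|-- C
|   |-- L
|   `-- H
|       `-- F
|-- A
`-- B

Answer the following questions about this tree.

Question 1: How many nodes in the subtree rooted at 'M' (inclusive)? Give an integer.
Answer: 2

Derivation:
Subtree rooted at M contains: K, M
Count = 2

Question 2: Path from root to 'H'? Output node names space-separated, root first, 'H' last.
Answer: E C H

Derivation:
Walk down from root: E -> C -> H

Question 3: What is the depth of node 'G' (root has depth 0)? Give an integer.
Answer: 1

Derivation:
Path from root to G: E -> G
Depth = number of edges = 1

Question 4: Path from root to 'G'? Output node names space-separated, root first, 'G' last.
Walk down from root: E -> G

Answer: E G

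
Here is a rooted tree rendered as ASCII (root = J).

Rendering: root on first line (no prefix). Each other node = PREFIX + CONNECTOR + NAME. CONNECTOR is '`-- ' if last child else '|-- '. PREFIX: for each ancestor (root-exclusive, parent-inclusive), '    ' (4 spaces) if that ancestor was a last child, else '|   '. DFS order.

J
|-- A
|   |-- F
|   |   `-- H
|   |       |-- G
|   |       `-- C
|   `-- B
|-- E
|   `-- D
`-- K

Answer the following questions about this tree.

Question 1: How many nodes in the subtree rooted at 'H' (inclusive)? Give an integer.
Answer: 3

Derivation:
Subtree rooted at H contains: C, G, H
Count = 3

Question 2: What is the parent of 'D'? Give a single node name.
Answer: E

Derivation:
Scan adjacency: D appears as child of E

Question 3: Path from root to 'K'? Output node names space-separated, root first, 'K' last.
Answer: J K

Derivation:
Walk down from root: J -> K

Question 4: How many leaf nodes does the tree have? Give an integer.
Leaves (nodes with no children): B, C, D, G, K

Answer: 5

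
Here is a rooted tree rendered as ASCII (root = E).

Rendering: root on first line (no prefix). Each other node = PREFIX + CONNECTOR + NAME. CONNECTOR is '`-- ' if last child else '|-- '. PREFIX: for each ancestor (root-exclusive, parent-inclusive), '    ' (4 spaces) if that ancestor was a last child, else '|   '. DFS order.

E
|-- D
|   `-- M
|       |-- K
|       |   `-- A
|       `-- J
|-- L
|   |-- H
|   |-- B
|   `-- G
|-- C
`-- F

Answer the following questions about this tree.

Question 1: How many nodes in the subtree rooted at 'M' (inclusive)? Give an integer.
Subtree rooted at M contains: A, J, K, M
Count = 4

Answer: 4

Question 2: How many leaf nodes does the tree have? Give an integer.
Leaves (nodes with no children): A, B, C, F, G, H, J

Answer: 7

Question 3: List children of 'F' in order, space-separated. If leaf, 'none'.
Answer: none

Derivation:
Node F's children (from adjacency): (leaf)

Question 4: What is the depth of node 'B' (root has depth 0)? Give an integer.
Path from root to B: E -> L -> B
Depth = number of edges = 2

Answer: 2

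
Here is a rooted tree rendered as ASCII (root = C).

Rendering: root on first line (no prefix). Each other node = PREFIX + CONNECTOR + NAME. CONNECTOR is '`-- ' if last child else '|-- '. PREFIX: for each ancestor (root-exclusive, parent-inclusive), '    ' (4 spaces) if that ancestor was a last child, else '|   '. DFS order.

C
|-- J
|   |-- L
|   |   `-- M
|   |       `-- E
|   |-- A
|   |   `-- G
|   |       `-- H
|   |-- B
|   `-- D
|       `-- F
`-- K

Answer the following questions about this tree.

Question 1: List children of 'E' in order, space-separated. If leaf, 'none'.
Node E's children (from adjacency): (leaf)

Answer: none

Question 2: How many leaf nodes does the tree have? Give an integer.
Leaves (nodes with no children): B, E, F, H, K

Answer: 5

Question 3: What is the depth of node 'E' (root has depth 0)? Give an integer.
Path from root to E: C -> J -> L -> M -> E
Depth = number of edges = 4

Answer: 4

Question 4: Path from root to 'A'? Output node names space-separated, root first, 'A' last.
Answer: C J A

Derivation:
Walk down from root: C -> J -> A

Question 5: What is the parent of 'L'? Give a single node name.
Scan adjacency: L appears as child of J

Answer: J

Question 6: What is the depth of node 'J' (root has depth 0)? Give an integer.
Answer: 1

Derivation:
Path from root to J: C -> J
Depth = number of edges = 1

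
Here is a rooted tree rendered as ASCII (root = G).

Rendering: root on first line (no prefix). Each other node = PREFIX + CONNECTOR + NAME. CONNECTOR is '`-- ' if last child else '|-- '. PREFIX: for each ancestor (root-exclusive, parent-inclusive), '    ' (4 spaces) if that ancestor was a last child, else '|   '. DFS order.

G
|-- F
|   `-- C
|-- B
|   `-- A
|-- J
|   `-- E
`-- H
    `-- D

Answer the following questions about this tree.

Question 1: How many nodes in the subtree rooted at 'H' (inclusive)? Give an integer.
Answer: 2

Derivation:
Subtree rooted at H contains: D, H
Count = 2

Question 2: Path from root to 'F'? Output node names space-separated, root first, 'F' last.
Answer: G F

Derivation:
Walk down from root: G -> F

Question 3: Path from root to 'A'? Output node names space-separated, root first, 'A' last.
Walk down from root: G -> B -> A

Answer: G B A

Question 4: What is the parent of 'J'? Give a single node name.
Scan adjacency: J appears as child of G

Answer: G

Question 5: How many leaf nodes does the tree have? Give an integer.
Answer: 4

Derivation:
Leaves (nodes with no children): A, C, D, E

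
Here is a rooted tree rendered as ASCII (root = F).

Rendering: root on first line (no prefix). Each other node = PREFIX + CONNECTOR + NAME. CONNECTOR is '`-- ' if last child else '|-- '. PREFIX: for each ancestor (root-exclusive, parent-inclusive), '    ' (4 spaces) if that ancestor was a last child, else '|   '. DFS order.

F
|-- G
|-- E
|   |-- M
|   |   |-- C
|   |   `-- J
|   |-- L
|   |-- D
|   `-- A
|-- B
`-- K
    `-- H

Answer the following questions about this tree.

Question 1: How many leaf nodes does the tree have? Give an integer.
Answer: 8

Derivation:
Leaves (nodes with no children): A, B, C, D, G, H, J, L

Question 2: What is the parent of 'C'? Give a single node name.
Scan adjacency: C appears as child of M

Answer: M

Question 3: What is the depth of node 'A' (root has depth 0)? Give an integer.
Path from root to A: F -> E -> A
Depth = number of edges = 2

Answer: 2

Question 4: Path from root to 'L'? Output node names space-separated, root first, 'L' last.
Answer: F E L

Derivation:
Walk down from root: F -> E -> L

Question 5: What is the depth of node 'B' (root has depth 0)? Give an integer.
Path from root to B: F -> B
Depth = number of edges = 1

Answer: 1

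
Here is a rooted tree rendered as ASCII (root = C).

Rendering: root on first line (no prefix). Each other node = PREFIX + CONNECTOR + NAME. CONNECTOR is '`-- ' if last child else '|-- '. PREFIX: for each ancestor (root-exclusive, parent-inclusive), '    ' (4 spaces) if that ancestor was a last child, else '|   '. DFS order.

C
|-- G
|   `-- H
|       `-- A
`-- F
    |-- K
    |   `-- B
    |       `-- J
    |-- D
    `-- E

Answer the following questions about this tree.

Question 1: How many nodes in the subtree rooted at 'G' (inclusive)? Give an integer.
Answer: 3

Derivation:
Subtree rooted at G contains: A, G, H
Count = 3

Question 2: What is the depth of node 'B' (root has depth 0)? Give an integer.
Answer: 3

Derivation:
Path from root to B: C -> F -> K -> B
Depth = number of edges = 3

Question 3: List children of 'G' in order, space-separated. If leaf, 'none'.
Node G's children (from adjacency): H

Answer: H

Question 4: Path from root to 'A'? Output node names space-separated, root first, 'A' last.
Answer: C G H A

Derivation:
Walk down from root: C -> G -> H -> A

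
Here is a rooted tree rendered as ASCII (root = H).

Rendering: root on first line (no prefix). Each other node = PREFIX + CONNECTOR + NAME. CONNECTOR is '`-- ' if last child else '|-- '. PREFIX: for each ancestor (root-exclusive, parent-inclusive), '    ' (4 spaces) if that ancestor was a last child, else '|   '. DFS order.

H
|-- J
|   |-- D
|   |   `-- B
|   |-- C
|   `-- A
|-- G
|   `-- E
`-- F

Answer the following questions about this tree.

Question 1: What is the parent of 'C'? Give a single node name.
Scan adjacency: C appears as child of J

Answer: J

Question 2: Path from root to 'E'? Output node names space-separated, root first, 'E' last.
Answer: H G E

Derivation:
Walk down from root: H -> G -> E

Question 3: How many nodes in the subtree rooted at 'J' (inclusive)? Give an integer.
Answer: 5

Derivation:
Subtree rooted at J contains: A, B, C, D, J
Count = 5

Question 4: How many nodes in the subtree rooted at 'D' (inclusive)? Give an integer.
Subtree rooted at D contains: B, D
Count = 2

Answer: 2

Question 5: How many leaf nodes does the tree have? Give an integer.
Leaves (nodes with no children): A, B, C, E, F

Answer: 5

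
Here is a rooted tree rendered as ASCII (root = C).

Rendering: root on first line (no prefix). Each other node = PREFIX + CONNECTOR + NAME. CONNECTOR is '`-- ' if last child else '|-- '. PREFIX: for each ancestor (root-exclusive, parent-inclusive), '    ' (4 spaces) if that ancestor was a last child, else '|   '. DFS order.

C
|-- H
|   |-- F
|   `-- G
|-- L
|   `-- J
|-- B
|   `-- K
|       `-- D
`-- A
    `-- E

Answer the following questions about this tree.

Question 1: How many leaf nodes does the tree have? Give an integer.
Answer: 5

Derivation:
Leaves (nodes with no children): D, E, F, G, J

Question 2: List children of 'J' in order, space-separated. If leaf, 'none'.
Node J's children (from adjacency): (leaf)

Answer: none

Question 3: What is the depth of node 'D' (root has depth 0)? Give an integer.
Answer: 3

Derivation:
Path from root to D: C -> B -> K -> D
Depth = number of edges = 3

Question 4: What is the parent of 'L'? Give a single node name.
Answer: C

Derivation:
Scan adjacency: L appears as child of C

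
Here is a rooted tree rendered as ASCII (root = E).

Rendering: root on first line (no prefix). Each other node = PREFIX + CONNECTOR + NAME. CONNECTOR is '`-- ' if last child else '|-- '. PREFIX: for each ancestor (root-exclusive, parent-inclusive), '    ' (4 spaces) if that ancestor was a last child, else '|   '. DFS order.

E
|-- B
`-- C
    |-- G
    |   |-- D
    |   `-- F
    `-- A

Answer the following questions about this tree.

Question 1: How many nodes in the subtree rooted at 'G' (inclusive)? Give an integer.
Subtree rooted at G contains: D, F, G
Count = 3

Answer: 3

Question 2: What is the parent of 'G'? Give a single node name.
Answer: C

Derivation:
Scan adjacency: G appears as child of C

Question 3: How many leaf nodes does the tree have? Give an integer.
Answer: 4

Derivation:
Leaves (nodes with no children): A, B, D, F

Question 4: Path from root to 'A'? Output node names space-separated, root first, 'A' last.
Walk down from root: E -> C -> A

Answer: E C A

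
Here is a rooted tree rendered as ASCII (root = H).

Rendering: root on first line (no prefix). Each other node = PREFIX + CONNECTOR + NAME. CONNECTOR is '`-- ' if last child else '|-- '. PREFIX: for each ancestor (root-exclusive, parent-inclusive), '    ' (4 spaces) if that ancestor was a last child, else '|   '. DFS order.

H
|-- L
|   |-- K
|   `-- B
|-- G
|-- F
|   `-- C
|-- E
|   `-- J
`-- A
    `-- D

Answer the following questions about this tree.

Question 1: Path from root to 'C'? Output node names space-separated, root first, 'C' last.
Walk down from root: H -> F -> C

Answer: H F C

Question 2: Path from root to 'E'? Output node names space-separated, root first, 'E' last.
Walk down from root: H -> E

Answer: H E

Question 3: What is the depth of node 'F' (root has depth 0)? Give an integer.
Answer: 1

Derivation:
Path from root to F: H -> F
Depth = number of edges = 1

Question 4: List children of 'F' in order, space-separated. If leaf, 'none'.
Answer: C

Derivation:
Node F's children (from adjacency): C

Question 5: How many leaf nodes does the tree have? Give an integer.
Leaves (nodes with no children): B, C, D, G, J, K

Answer: 6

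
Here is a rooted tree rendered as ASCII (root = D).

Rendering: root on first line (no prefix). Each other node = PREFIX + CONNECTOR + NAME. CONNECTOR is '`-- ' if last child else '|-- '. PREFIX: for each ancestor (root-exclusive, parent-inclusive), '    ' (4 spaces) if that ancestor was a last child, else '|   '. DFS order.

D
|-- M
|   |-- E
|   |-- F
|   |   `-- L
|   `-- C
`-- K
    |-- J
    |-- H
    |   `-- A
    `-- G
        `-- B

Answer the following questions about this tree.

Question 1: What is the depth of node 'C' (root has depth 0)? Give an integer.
Path from root to C: D -> M -> C
Depth = number of edges = 2

Answer: 2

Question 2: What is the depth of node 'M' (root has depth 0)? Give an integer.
Answer: 1

Derivation:
Path from root to M: D -> M
Depth = number of edges = 1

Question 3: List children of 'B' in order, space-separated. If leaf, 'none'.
Answer: none

Derivation:
Node B's children (from adjacency): (leaf)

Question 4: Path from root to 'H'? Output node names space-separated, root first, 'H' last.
Answer: D K H

Derivation:
Walk down from root: D -> K -> H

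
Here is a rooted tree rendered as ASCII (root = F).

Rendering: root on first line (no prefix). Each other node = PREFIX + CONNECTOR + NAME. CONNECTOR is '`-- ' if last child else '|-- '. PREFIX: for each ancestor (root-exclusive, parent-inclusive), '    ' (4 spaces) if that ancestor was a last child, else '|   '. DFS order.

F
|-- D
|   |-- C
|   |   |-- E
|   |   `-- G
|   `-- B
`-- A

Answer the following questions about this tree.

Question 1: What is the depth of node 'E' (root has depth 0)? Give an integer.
Path from root to E: F -> D -> C -> E
Depth = number of edges = 3

Answer: 3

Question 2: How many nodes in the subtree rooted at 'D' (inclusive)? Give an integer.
Subtree rooted at D contains: B, C, D, E, G
Count = 5

Answer: 5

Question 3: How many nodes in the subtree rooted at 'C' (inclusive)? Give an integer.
Answer: 3

Derivation:
Subtree rooted at C contains: C, E, G
Count = 3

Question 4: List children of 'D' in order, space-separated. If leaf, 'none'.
Answer: C B

Derivation:
Node D's children (from adjacency): C, B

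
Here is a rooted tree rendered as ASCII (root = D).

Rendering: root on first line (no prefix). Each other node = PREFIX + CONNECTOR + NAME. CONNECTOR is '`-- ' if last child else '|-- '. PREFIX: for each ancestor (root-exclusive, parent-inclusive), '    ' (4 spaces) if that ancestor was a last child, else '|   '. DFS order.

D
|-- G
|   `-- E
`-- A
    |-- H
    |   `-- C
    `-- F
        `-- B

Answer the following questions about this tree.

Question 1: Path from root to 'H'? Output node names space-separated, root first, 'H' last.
Answer: D A H

Derivation:
Walk down from root: D -> A -> H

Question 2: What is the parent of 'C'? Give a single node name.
Scan adjacency: C appears as child of H

Answer: H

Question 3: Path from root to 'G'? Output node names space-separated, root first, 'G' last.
Answer: D G

Derivation:
Walk down from root: D -> G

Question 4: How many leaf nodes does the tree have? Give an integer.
Answer: 3

Derivation:
Leaves (nodes with no children): B, C, E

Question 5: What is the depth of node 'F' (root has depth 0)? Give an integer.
Path from root to F: D -> A -> F
Depth = number of edges = 2

Answer: 2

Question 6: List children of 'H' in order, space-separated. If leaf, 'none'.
Node H's children (from adjacency): C

Answer: C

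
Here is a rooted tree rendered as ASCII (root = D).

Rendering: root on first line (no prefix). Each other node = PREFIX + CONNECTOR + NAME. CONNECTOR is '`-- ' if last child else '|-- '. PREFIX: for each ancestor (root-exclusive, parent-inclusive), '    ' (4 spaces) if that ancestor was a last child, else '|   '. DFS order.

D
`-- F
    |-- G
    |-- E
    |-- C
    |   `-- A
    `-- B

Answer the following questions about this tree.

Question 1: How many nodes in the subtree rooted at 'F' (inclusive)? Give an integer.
Answer: 6

Derivation:
Subtree rooted at F contains: A, B, C, E, F, G
Count = 6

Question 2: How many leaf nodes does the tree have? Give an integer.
Answer: 4

Derivation:
Leaves (nodes with no children): A, B, E, G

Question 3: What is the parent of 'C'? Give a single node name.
Answer: F

Derivation:
Scan adjacency: C appears as child of F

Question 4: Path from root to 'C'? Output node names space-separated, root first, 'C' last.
Answer: D F C

Derivation:
Walk down from root: D -> F -> C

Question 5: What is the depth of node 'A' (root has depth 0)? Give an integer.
Path from root to A: D -> F -> C -> A
Depth = number of edges = 3

Answer: 3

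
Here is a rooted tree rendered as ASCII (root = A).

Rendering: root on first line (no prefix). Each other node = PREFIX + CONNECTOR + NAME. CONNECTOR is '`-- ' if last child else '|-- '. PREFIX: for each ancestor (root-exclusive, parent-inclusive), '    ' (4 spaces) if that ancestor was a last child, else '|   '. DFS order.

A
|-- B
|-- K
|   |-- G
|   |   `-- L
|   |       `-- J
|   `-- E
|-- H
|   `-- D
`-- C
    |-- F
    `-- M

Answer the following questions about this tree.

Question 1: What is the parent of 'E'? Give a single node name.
Scan adjacency: E appears as child of K

Answer: K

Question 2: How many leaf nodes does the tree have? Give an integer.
Leaves (nodes with no children): B, D, E, F, J, M

Answer: 6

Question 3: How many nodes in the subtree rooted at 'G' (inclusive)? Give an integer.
Answer: 3

Derivation:
Subtree rooted at G contains: G, J, L
Count = 3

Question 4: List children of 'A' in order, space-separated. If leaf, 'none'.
Node A's children (from adjacency): B, K, H, C

Answer: B K H C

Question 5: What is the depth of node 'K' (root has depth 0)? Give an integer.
Answer: 1

Derivation:
Path from root to K: A -> K
Depth = number of edges = 1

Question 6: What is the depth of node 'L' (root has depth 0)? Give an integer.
Path from root to L: A -> K -> G -> L
Depth = number of edges = 3

Answer: 3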